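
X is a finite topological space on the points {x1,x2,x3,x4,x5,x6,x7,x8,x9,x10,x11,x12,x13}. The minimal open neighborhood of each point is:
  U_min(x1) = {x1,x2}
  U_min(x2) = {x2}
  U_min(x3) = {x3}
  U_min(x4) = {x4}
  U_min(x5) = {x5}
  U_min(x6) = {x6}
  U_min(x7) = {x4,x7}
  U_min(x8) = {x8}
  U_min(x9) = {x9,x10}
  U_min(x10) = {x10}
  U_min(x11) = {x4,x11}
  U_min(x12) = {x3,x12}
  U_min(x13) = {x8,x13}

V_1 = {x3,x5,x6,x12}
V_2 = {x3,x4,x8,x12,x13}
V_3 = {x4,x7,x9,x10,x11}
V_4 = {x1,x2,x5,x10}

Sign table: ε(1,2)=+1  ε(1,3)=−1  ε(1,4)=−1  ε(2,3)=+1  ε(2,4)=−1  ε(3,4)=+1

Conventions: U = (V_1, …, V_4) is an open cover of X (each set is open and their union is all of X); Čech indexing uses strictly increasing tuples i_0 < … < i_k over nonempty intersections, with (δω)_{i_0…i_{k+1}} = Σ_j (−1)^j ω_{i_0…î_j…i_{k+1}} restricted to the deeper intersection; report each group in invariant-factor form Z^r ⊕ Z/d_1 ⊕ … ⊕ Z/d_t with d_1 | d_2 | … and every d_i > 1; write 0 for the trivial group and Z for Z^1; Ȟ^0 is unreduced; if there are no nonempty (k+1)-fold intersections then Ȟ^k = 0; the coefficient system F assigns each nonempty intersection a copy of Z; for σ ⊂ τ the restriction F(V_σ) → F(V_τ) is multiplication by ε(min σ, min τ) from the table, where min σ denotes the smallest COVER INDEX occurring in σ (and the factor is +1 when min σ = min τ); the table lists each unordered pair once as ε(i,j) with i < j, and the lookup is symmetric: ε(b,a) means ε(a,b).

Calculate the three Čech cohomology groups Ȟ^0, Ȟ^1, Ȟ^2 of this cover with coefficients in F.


nonempty overlaps:
  V12={x3,x12} V14={x5} V23={x4} V34={x10}
C dims 4,4; δ0: rk 4, SNF 1^3·2
degree 0: 4−4−0 = 0 → Ȟ^0 ≅ 0
degree 1: 4−0−4 = 0 plus torsion [2] → Ȟ^1 ≅ Z/2
degree 2: 0−0−0 = 0 → Ȟ^2 ≅ 0

Ȟ^0 = 0, Ȟ^1 = Z/2, Ȟ^2 = 0


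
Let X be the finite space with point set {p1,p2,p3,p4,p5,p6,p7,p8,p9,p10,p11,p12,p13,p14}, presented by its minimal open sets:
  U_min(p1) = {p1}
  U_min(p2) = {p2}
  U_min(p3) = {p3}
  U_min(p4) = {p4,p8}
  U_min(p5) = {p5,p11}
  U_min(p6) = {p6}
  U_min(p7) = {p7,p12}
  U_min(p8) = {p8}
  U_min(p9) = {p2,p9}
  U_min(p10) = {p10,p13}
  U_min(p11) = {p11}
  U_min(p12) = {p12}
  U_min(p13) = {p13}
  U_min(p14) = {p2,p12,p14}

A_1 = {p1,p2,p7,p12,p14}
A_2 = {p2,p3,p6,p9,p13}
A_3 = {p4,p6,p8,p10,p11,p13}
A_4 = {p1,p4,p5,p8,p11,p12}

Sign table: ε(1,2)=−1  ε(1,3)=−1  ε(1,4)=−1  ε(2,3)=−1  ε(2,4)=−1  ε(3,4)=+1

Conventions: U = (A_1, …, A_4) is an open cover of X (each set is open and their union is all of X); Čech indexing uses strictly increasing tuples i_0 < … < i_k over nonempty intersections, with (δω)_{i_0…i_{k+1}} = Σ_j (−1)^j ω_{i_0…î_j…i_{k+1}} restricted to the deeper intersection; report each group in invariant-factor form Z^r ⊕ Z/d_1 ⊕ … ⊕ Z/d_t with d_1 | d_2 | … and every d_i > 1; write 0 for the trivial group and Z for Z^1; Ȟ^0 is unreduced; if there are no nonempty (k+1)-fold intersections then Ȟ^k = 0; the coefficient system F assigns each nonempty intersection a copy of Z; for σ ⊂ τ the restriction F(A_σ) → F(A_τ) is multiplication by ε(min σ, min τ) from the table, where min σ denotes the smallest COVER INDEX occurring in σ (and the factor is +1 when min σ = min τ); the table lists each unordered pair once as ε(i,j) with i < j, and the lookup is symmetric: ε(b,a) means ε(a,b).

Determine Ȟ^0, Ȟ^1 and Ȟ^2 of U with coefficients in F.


cover nerve:
  A12={p2} A14={p1,p12} A23={p6,p13} A34={p4,p8,p11}
C dims 4,4; δ0: rk 4, SNF 1^3·2
Ȟ^0: (4−4)−0=0 ⇒ 0
Ȟ^1: (4−0)−4=0 plus torsion [2] ⇒ Z/2
Ȟ^2: (0−0)−0=0 ⇒ 0

Ȟ^0 = 0, Ȟ^1 = Z/2 and Ȟ^2 = 0


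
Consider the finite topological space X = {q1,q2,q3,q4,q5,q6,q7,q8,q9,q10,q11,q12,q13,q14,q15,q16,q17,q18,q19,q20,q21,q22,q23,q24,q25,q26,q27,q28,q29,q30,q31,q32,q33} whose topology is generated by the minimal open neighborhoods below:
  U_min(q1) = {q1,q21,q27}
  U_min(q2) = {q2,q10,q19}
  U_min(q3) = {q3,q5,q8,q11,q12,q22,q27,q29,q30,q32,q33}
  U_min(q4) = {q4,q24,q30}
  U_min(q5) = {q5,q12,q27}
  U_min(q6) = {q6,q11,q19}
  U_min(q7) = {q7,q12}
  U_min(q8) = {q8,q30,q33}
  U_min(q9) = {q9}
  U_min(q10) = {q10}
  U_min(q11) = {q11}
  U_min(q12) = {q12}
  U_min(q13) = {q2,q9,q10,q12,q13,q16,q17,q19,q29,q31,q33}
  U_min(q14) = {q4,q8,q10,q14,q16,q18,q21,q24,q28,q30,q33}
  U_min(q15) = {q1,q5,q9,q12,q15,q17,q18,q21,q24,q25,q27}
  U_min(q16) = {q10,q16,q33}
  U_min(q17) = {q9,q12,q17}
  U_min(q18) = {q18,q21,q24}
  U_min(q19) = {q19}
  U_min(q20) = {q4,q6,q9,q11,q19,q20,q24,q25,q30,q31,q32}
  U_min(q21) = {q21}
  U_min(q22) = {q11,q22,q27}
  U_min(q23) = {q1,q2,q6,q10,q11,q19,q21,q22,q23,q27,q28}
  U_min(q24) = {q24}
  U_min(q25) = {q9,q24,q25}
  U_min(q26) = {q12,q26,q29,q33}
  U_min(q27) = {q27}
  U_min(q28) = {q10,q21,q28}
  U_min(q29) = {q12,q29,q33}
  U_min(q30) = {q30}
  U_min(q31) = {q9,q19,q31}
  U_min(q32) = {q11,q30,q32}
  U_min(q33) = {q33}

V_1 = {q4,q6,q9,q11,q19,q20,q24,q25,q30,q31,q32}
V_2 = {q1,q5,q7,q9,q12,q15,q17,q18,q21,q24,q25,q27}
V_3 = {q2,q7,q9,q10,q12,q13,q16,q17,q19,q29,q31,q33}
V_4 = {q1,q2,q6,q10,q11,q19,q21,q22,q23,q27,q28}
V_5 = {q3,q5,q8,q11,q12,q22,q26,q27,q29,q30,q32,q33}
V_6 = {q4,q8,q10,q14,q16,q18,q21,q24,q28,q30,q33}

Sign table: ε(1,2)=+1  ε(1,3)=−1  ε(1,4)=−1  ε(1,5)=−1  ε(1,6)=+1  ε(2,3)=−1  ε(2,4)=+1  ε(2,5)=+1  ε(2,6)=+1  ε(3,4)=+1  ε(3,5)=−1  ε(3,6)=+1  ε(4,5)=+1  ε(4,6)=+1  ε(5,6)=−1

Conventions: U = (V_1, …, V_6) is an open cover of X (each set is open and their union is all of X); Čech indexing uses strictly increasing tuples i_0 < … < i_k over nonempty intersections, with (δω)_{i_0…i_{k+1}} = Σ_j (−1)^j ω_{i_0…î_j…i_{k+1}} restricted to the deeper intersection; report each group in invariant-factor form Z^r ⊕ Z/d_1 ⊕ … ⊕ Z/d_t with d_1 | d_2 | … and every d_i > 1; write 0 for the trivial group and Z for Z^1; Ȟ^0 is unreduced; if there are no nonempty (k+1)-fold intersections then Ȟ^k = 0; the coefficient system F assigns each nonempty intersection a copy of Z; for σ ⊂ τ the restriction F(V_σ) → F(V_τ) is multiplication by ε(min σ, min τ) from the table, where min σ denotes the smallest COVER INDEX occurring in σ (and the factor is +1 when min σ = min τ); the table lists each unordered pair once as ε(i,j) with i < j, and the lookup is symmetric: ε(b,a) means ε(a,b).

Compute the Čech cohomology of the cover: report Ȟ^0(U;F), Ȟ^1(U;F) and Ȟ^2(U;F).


nonempty intersections:
  V12={q9,q24,q25} V13={q9,q19,q31} V14={q6,q11,q19} V15={q11,q30,q32} V16={q4,q24,q30} V23={q7,q9,q12,q17} V24={q1,q21,q27} V25={q5,q12,q27} V26={q18,q21,q24} V34={q2,q10,q19} V35={q12,q29,q33} V36={q10,q16,q33} V45={q11,q22,q27} V46={q10,q21,q28} V56={q8,q30,q33}
  V123={q9} V126={q24} V134={q19} V145={q11} V156={q30} V235={q12} V245={q27} V246={q21} V346={q10} V356={q33}
C dims 6,15,10; δ0: rk 6, SNF 1^5·2; δ1: rk 9, SNF 1^9
Ȟ^0: (6−6)−0=0 ⇒ 0
Ȟ^1: (15−9)−6=0 plus torsion [2] ⇒ Z/2
Ȟ^2: (10−0)−9=1 ⇒ Z

Ȟ^0 = 0,  Ȟ^1 = Z/2,  Ȟ^2 = Z


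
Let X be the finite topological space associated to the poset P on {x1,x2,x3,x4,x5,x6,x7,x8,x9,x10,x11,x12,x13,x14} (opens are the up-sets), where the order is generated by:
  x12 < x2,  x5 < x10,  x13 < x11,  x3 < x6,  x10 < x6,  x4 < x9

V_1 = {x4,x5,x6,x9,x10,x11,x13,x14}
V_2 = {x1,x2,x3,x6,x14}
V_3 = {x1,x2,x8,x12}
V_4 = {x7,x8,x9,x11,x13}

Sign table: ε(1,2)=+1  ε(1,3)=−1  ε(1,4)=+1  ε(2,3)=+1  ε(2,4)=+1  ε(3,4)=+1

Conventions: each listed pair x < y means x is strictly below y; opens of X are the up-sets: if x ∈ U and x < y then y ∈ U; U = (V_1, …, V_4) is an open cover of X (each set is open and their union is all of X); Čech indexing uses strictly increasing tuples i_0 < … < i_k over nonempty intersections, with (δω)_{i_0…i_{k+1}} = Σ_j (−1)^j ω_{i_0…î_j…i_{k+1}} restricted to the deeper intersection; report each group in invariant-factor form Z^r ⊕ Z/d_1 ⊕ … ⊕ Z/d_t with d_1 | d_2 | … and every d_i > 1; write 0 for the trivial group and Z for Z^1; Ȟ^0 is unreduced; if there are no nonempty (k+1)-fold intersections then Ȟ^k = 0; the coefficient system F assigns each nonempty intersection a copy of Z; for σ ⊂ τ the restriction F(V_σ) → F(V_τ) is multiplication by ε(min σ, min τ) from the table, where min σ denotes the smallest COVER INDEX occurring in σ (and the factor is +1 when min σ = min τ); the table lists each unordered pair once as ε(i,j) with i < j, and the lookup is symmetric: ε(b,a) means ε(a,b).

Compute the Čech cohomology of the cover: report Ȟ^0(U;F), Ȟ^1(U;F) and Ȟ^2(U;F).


intersection data:
  V12={x6,x14} V14={x9,x11,x13} V23={x1,x2} V34={x8}
C dims 4,4; δ0: rk 3, SNF 1^3
Ȟ^0 = (4 − 3) − 0 = 1, so Ȟ^0 ≅ Z
Ȟ^1 = (4 − 0) − 3 = 1, so Ȟ^1 ≅ Z
Ȟ^2 = (0 − 0) − 0 = 0, so Ȟ^2 ≅ 0

Ȟ^0 ≅ Z, Ȟ^1 ≅ Z, Ȟ^2 ≅ 0


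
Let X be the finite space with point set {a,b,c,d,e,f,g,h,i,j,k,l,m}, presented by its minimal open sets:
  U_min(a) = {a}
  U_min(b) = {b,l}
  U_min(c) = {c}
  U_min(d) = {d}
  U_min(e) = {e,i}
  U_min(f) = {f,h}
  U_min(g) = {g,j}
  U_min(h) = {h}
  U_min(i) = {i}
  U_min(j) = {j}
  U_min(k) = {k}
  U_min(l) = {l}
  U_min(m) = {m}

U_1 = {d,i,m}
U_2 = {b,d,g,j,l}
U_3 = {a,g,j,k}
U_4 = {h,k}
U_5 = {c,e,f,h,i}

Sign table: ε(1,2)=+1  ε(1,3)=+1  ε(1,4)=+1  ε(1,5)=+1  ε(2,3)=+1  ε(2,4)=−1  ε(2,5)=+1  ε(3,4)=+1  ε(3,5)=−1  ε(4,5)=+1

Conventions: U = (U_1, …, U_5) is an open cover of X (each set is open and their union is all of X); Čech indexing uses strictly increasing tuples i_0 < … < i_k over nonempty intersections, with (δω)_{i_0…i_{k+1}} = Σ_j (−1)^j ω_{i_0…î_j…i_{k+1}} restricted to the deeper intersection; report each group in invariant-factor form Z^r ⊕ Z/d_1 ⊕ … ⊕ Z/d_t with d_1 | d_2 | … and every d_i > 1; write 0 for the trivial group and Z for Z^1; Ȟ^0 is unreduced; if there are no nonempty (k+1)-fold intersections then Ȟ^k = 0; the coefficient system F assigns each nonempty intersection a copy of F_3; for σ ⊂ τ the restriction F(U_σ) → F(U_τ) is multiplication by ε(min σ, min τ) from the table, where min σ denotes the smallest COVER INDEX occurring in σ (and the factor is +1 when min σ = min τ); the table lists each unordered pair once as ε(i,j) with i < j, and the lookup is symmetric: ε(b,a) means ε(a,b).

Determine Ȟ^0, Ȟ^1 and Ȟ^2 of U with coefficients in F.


nonempty overlaps:
  U12={d} U15={i} U23={g,j} U34={k} U45={h}
C dims 5,5; δ0: rk_F3 4
degree 0: 5−4−0 = 1 → Ȟ^0 ≅ Z/3
degree 1: 5−0−4 = 1 → Ȟ^1 ≅ Z/3
degree 2: 0−0−0 = 0 → Ȟ^2 ≅ 0

Ȟ^0 ≅ Z/3,  Ȟ^1 ≅ Z/3,  Ȟ^2 ≅ 0


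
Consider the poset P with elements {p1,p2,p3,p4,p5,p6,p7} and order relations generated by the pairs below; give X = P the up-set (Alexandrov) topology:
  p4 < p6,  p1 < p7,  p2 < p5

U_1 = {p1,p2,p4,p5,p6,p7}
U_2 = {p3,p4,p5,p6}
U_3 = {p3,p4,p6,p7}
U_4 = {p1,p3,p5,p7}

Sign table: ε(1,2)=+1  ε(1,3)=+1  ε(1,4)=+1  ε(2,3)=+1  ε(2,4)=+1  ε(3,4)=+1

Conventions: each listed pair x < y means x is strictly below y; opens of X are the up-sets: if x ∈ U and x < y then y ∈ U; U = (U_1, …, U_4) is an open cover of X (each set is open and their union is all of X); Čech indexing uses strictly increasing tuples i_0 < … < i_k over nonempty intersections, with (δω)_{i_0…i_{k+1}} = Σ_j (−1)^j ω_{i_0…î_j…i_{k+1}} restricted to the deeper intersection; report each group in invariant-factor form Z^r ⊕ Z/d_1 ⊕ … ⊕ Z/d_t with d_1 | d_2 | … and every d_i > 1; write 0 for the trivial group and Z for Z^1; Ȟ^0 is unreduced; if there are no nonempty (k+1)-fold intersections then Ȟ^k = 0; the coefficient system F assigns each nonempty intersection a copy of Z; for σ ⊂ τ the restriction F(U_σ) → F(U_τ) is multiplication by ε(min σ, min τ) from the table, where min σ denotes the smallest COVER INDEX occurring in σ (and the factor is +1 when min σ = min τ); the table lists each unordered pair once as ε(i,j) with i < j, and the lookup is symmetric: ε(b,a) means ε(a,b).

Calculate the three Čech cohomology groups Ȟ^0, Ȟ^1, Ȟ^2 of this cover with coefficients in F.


intersection data:
  U12={p4,p5,p6} U13={p4,p6,p7} U14={p1,p5,p7} U23={p3,p4,p6} U24={p3,p5} U34={p3,p7}
  U123={p4,p6} U124={p5} U134={p7} U234={p3}
C dims 4,6,4; δ0: rk 3, SNF 1^3; δ1: rk 3, SNF 1^3
Ȟ^0 = (4 − 3) − 0 = 1, so Ȟ^0 ≅ Z
Ȟ^1 = (6 − 3) − 3 = 0, so Ȟ^1 ≅ 0
Ȟ^2 = (4 − 0) − 3 = 1, so Ȟ^2 ≅ Z

Ȟ^0(U;F) ≅ Z; Ȟ^1(U;F) ≅ 0; Ȟ^2(U;F) ≅ Z


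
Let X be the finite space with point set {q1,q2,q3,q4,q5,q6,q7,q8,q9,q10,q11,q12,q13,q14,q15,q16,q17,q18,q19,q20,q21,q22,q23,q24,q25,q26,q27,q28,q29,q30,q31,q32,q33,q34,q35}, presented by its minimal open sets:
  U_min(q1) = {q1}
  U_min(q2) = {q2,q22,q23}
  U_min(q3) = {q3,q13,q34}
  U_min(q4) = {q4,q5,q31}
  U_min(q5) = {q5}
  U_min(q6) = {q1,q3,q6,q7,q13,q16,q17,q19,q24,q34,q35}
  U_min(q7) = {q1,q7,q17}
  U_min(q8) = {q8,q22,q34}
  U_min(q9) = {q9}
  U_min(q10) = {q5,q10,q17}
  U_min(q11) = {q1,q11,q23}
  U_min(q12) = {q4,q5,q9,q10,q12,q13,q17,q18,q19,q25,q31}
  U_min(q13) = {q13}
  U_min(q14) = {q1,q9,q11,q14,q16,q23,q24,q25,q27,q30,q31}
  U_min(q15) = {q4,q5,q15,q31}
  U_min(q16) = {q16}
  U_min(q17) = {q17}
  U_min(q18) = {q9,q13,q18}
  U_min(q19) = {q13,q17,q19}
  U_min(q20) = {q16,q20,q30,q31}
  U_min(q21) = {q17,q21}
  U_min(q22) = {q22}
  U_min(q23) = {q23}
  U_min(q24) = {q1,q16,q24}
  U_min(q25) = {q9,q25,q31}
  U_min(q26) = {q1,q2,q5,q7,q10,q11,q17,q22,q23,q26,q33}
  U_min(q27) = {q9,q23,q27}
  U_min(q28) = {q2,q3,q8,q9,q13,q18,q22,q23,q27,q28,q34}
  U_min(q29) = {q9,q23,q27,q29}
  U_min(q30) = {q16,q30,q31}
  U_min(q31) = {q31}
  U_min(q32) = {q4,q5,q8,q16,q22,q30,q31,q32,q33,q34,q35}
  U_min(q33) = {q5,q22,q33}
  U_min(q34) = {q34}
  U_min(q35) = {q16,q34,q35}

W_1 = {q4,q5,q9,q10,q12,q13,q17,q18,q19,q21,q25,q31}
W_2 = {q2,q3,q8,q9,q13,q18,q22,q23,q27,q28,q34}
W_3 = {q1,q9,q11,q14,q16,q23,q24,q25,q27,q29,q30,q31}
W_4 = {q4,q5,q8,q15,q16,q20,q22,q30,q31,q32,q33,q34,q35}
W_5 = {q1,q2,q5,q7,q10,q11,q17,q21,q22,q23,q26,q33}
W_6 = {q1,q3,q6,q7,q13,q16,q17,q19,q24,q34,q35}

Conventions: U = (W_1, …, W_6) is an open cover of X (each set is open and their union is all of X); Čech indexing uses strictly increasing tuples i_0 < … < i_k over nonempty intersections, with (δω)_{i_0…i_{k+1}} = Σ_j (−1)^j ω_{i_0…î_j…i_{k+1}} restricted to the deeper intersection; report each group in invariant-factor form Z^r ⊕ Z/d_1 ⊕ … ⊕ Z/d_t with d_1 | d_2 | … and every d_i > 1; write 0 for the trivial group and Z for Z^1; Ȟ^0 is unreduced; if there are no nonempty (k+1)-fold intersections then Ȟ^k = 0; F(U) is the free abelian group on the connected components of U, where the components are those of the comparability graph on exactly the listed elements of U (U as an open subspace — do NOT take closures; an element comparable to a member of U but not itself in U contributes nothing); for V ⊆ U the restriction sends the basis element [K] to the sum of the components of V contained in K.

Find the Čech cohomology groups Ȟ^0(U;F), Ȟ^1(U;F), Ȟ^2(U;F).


Ȟ^0(U;F) ≅ Z, Ȟ^1(U;F) ≅ 0, Ȟ^2(U;F) ≅ Z/2

cover nerve:
  W12={q9,q13,q18} W13={q9,q25,q31} W14={q4,q5,q31} W15={q5,q10,q17,q21} W16={q13,q17,q19} W23={q9,q23,q27} W24={q8,q22,q34} W25={q2,q22,q23} W26={q3,q13,q34} W34={q16,q30,q31} W35={q1,q11,q23} W36={q1,q16,q24} W45={q5,q22,q33} W46={q16,q34,q35} W56={q1,q7,q17}
  W123={q9} W126={q13} W134={q31} W145={q5} W156={q17} W235={q23} W245={q22} W246={q34} W346={q16} W356={q1}
components per intersection:
  W1: {q4,q5,q9,q10,q12,q13,q17,q18,q19,q21,q25,q31}
  W2: {q2,q3,q8,q9,q13,q18,q22,q23,q27,q28,q34}
  W3: {q1,q9,q11,q14,q16,q23,q24,q25,q27,q29,q30,q31}
  W4: {q4,q5,q8,q15,q16,q20,q22,q30,q31,q32,q33,q34,q35}
  W5: {q1,q2,q5,q7,q10,q11,q17,q21,q22,q23,q26,q33}
  W6: {q1,q3,q6,q7,q13,q16,q17,q19,q24,q34,q35}
  W12: {q9,q13,q18}
  W13: {q9,q25,q31}
  W14: {q4,q5,q31}
  W15: {q5,q10,q17,q21}
  W16: {q13,q17,q19}
  W23: {q9,q23,q27}
  W24: {q8,q22,q34}
  W25: {q2,q22,q23}
  W26: {q3,q13,q34}
  W34: {q16,q30,q31}
  W35: {q1,q11,q23}
  W36: {q1,q16,q24}
  W45: {q5,q22,q33}
  W46: {q16,q34,q35}
  W56: {q1,q7,q17}
  W123: {q9}
  W126: {q13}
  W134: {q31}
  W145: {q5}
  W156: {q17}
  W235: {q23}
  W245: {q22}
  W246: {q34}
  W346: {q16}
  W356: {q1}
C dims 6,15,10; δ0: rk 5, SNF 1^5; δ1: rk 10, SNF 1^9·2
Ȟ^0: (6−5)−0=1 ⇒ Z
Ȟ^1: (15−10)−5=0 ⇒ 0
Ȟ^2: (10−0)−10=0 plus torsion [2] ⇒ Z/2


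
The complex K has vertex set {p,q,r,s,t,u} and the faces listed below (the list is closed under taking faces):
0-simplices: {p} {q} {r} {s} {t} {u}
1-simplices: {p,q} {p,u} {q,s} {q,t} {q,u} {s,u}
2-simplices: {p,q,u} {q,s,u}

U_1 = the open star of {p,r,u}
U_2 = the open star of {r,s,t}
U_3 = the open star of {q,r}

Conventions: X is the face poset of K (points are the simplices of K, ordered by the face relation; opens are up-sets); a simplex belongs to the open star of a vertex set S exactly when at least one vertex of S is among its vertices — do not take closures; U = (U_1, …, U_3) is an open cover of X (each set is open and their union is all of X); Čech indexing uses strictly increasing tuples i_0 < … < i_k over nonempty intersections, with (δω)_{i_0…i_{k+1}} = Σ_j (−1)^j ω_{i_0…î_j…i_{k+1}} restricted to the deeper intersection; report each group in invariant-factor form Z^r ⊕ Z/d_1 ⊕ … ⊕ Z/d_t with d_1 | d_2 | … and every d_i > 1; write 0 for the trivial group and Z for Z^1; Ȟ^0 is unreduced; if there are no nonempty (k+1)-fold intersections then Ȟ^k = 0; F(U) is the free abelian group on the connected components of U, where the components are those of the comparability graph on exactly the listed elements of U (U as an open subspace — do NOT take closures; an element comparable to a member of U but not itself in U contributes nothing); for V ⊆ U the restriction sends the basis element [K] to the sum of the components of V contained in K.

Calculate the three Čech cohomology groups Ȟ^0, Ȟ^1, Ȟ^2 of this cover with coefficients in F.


Ȟ^0 ≅ Z^2; Ȟ^1 ≅ 0; Ȟ^2 ≅ 0

nerve simplices:
  U1={{p},{r},{u},{p,q},{p,u},{q,u},{s,u},{p,q,u},{q,s,u}} U2={{r},{s},{t},{q,s},{q,t},{s,u},{q,s,u}} U3={{q},{r},{p,q},{q,s},{q,t},{q,u},{p,q,u},{q,s,u}}
  U12={{r},{s,u},{q,s,u}} U13={{r},{p,q},{q,u},{p,q,u},{q,s,u}} U23={{r},{q,s},{q,t},{q,s,u}}
  U123={{r},{q,s,u}}
components per intersection:
  U1: {{p},{u},{p,q},{p,u},{q,u},{s,u},{p,q,u},{q,s,u}} {{r}}
  U2: {{r}} {{s},{q,s},{s,u},{q,s,u}} {{t},{q,t}}
  U3: {{q},{p,q},{q,s},{q,t},{q,u},{p,q,u},{q,s,u}} {{r}}
  U12: {{r}} {{s,u},{q,s,u}}
  U13: {{r}} {{p,q},{q,u},{p,q,u},{q,s,u}}
  U23: {{r}} {{q,s},{q,s,u}} {{q,t}}
  U123: {{r}} {{q,s,u}}
C dims 7,7,2; δ0: rk 5, SNF 1^5; δ1: rk 2, SNF 1^2
degree 0: 7−5−0 = 2 → Ȟ^0 ≅ Z^2
degree 1: 7−2−5 = 0 → Ȟ^1 ≅ 0
degree 2: 2−0−2 = 0 → Ȟ^2 ≅ 0


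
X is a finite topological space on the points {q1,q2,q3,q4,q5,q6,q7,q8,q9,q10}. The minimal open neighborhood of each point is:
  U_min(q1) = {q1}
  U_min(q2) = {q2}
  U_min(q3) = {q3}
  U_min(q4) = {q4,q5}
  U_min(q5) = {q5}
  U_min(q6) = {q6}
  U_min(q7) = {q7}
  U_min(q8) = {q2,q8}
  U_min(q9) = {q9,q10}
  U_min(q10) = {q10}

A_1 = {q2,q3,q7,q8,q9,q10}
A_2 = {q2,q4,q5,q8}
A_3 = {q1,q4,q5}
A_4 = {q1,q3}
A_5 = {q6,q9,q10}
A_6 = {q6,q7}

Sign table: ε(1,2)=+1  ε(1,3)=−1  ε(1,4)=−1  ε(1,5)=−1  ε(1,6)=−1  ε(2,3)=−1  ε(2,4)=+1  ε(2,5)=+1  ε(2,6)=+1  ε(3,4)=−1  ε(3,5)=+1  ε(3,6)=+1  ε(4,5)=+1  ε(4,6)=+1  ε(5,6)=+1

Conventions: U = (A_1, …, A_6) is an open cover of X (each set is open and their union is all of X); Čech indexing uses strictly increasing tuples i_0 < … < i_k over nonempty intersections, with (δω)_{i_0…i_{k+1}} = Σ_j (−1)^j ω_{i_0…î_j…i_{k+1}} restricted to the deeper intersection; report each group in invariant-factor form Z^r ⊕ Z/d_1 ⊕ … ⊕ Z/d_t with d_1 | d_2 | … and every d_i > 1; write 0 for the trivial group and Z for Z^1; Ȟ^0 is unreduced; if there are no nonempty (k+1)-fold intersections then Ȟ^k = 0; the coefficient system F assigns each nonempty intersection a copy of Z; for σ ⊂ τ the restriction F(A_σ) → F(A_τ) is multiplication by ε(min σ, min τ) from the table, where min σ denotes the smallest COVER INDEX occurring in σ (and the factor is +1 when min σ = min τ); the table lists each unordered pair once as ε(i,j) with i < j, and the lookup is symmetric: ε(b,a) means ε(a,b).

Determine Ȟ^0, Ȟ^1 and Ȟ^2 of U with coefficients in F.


cover nerve:
  A12={q2,q8} A14={q3} A15={q9,q10} A16={q7} A23={q4,q5} A34={q1} A56={q6}
C dims 6,7; δ0: rk 6, SNF 1^5·2
Ȟ^0: (6−6)−0=0 ⇒ 0
Ȟ^1: (7−0)−6=1 plus torsion [2] ⇒ Z ⊕ Z/2
Ȟ^2: (0−0)−0=0 ⇒ 0

Ȟ^0(U;F) ≅ 0, Ȟ^1(U;F) ≅ Z ⊕ Z/2, Ȟ^2(U;F) ≅ 0


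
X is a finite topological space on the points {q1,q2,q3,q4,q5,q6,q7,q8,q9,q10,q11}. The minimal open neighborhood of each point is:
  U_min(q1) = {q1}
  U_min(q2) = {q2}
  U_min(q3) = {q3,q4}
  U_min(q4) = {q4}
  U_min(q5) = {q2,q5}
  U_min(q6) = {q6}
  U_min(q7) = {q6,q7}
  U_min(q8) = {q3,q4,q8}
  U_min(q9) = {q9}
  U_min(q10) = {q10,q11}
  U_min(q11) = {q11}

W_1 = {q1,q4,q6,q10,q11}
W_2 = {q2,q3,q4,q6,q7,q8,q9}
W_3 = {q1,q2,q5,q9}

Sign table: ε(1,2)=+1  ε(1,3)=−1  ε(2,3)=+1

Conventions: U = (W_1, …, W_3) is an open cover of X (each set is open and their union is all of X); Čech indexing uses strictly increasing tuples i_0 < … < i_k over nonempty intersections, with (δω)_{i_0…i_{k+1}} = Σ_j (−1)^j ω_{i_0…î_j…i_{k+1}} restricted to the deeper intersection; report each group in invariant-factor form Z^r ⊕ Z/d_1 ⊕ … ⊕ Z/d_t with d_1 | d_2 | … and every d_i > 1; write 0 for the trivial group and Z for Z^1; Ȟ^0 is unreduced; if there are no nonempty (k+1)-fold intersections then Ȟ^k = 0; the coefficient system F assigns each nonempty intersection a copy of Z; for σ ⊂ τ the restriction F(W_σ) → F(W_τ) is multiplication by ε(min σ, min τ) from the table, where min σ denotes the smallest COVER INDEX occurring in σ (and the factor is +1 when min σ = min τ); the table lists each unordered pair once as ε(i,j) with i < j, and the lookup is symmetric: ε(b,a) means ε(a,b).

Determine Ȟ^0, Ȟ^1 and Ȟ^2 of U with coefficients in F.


Ȟ^0 ≅ 0, Ȟ^1 ≅ Z/2 and Ȟ^2 ≅ 0

nonempty intersections:
  W12={q4,q6} W13={q1} W23={q2,q9}
C dims 3,3; δ0: rk 3, SNF 1^2·2
Ȟ^0: (3−3)−0=0 ⇒ 0
Ȟ^1: (3−0)−3=0 plus torsion [2] ⇒ Z/2
Ȟ^2: (0−0)−0=0 ⇒ 0


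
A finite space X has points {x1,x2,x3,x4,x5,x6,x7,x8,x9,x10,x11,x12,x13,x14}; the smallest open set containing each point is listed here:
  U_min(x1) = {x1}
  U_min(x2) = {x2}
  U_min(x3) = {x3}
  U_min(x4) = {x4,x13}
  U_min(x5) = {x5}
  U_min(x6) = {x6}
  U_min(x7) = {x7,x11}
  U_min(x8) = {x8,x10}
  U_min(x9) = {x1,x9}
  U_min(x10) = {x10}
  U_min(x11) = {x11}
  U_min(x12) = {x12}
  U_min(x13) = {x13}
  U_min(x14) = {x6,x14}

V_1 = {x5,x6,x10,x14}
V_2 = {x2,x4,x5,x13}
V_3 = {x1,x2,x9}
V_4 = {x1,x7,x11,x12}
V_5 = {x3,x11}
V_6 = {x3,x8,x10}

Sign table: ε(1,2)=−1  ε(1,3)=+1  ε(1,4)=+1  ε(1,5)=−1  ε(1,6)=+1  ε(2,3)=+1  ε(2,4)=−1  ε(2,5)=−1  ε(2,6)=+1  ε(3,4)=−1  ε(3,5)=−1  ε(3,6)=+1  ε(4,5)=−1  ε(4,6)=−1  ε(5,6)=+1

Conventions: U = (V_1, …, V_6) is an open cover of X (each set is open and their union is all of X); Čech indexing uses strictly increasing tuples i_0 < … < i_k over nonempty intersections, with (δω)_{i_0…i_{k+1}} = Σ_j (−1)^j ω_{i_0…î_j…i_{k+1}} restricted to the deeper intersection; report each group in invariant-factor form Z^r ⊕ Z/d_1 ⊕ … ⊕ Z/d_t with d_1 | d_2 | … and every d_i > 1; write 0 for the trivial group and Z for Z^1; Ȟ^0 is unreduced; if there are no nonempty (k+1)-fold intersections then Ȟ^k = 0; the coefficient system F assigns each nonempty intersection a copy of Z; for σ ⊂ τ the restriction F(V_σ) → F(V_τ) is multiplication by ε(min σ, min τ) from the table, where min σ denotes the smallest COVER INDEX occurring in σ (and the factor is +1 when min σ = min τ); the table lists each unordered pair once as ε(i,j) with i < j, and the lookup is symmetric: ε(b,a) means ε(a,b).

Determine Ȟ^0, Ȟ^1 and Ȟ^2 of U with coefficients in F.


nonempty intersections:
  V12={x5} V16={x10} V23={x2} V34={x1} V45={x11} V56={x3}
C dims 6,6; δ0: rk 6, SNF 1^5·2
Ȟ^0: (6−6)−0=0 ⇒ 0
Ȟ^1: (6−0)−6=0 plus torsion [2] ⇒ Z/2
Ȟ^2: (0−0)−0=0 ⇒ 0

Ȟ^0 = 0, Ȟ^1 = Z/2 and Ȟ^2 = 0


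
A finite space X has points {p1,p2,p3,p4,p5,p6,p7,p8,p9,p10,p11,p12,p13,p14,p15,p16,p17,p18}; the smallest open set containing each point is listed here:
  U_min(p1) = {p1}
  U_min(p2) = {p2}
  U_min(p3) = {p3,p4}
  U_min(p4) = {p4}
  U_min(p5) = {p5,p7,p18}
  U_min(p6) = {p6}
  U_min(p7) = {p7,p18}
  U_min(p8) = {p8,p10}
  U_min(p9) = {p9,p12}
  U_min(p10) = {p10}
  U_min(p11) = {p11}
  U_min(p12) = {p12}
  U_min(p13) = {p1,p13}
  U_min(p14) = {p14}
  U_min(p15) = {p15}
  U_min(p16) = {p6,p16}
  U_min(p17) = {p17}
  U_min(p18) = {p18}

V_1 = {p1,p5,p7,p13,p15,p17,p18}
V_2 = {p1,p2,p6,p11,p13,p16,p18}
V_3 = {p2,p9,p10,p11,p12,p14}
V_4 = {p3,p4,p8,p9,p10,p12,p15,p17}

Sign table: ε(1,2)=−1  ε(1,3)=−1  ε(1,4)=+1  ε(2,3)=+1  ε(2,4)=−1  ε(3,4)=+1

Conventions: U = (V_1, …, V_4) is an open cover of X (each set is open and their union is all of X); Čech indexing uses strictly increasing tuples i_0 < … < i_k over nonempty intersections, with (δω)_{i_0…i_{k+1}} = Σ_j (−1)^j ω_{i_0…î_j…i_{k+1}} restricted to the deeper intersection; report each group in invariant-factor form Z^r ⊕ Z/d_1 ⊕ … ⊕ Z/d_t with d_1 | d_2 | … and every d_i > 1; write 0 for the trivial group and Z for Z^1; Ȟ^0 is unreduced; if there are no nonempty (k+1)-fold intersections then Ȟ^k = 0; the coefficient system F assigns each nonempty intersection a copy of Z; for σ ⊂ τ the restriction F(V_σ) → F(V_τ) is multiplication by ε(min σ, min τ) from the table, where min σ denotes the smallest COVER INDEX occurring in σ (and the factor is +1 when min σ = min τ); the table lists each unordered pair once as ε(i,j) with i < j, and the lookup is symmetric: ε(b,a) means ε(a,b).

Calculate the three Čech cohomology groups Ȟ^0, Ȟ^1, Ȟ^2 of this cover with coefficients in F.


Ȟ^0(U;F) ≅ 0, Ȟ^1(U;F) ≅ Z/2, Ȟ^2(U;F) ≅ 0

nonempty intersections:
  V12={p1,p13,p18} V14={p15,p17} V23={p2,p11} V34={p9,p10,p12}
C dims 4,4; δ0: rk 4, SNF 1^3·2
Ȟ^0: (4−4)−0=0 ⇒ 0
Ȟ^1: (4−0)−4=0 plus torsion [2] ⇒ Z/2
Ȟ^2: (0−0)−0=0 ⇒ 0


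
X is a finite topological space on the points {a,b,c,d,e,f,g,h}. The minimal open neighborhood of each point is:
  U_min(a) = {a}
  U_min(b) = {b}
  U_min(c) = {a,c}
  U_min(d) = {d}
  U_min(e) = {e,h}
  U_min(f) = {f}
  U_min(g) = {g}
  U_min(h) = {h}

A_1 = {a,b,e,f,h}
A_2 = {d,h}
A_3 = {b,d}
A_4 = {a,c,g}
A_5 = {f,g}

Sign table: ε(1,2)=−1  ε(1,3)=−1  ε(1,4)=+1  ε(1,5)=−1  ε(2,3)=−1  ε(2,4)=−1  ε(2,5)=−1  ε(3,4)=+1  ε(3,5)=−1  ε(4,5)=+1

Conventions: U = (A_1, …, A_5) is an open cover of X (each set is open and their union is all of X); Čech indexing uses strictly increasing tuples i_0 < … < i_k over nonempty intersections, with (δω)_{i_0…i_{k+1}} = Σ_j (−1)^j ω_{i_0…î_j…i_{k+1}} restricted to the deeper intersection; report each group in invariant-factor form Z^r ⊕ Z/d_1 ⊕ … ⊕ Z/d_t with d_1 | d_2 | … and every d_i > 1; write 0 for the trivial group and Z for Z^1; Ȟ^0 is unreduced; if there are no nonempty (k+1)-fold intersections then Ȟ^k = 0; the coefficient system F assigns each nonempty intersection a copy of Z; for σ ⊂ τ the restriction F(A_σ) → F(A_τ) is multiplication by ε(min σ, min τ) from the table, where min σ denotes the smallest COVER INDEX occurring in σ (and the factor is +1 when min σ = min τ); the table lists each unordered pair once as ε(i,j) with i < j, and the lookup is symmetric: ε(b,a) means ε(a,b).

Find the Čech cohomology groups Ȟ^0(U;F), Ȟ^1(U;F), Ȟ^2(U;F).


cover nerve:
  A12={h} A13={b} A14={a} A15={f} A23={d} A45={g}
C dims 5,6; δ0: rk 5, SNF 1^4·2
Ȟ^0: (5−5)−0=0 ⇒ 0
Ȟ^1: (6−0)−5=1 plus torsion [2] ⇒ Z ⊕ Z/2
Ȟ^2: (0−0)−0=0 ⇒ 0

Ȟ^0(U;F) ≅ 0; Ȟ^1(U;F) ≅ Z ⊕ Z/2; Ȟ^2(U;F) ≅ 0


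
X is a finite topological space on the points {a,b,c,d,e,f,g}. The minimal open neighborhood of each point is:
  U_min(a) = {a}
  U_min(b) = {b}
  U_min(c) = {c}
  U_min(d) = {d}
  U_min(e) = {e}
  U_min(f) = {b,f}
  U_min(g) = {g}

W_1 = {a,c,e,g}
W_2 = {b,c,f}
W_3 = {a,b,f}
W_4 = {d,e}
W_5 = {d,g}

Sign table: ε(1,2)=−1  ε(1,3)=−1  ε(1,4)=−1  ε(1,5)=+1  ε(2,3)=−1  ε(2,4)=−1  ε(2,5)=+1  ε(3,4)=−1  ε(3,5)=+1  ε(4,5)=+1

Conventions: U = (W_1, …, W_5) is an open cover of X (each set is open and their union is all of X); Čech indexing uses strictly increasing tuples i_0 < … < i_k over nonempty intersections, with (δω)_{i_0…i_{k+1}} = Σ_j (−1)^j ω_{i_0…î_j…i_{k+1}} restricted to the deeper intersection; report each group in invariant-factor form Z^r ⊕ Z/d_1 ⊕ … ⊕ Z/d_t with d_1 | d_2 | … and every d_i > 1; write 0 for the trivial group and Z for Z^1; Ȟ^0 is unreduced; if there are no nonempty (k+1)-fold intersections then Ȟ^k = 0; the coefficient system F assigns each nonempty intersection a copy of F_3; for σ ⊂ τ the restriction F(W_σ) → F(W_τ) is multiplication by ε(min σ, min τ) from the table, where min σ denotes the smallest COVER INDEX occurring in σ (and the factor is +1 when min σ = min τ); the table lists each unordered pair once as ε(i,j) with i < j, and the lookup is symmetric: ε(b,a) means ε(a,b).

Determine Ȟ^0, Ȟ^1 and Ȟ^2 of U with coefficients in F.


cover nerve:
  W12={c} W13={a} W14={e} W15={g} W23={b,f} W45={d}
C dims 5,6; δ0: rk_F3 5
Ȟ^0: (5−5)−0=0 ⇒ 0
Ȟ^1: (6−0)−5=1 ⇒ Z/3
Ȟ^2: (0−0)−0=0 ⇒ 0

Ȟ^0 = 0; Ȟ^1 = Z/3; Ȟ^2 = 0


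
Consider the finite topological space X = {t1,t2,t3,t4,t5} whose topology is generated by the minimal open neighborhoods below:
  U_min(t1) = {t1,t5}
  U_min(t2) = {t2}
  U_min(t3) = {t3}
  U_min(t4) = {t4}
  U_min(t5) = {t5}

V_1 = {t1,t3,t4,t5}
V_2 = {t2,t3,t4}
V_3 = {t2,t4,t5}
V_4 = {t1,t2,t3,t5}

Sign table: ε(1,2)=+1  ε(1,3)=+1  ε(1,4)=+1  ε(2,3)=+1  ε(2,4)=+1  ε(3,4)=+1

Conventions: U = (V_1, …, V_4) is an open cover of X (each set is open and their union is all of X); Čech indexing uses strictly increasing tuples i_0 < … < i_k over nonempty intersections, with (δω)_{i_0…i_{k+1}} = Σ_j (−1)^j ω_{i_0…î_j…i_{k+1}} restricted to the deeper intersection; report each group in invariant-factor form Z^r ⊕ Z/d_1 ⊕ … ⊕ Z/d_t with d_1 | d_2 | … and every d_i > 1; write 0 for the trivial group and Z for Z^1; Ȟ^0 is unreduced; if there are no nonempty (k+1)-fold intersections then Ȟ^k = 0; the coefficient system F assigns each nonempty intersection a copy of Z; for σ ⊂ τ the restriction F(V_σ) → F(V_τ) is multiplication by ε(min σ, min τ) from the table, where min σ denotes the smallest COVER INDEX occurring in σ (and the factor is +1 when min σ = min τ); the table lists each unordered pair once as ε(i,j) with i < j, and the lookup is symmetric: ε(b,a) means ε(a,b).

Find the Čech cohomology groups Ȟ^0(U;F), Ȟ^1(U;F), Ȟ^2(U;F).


nonempty overlaps:
  V12={t3,t4} V13={t4,t5} V14={t1,t3,t5} V23={t2,t4} V24={t2,t3} V34={t2,t5}
  V123={t4} V124={t3} V134={t5} V234={t2}
C dims 4,6,4; δ0: rk 3, SNF 1^3; δ1: rk 3, SNF 1^3
degree 0: 4−3−0 = 1 → Ȟ^0 ≅ Z
degree 1: 6−3−3 = 0 → Ȟ^1 ≅ 0
degree 2: 4−0−3 = 1 → Ȟ^2 ≅ Z

Ȟ^0 = Z,  Ȟ^1 = 0,  Ȟ^2 = Z


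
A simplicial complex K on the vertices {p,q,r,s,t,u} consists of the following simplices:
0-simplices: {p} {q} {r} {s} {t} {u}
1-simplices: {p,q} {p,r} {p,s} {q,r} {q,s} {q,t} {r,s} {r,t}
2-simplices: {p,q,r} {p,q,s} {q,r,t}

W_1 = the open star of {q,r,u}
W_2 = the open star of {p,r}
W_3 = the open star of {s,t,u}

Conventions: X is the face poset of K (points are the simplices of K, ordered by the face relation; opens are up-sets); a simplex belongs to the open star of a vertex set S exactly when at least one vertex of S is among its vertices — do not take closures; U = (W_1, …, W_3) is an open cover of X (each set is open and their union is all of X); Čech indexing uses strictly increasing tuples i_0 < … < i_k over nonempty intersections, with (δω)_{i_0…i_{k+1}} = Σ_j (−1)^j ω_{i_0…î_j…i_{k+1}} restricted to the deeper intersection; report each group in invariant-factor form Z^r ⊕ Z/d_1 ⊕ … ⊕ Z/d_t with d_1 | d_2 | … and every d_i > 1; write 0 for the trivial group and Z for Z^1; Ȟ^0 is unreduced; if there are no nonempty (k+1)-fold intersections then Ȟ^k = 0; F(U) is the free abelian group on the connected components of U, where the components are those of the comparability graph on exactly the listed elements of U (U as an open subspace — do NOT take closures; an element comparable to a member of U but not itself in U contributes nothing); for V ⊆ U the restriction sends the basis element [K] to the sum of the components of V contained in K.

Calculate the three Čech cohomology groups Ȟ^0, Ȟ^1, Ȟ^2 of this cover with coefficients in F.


Ȟ^0(U;F) ≅ Z^2,  Ȟ^1(U;F) ≅ Z,  Ȟ^2(U;F) ≅ 0

nerve simplices:
  W1={{q},{r},{u},{p,q},{p,r},{q,r},{q,s},{q,t},{r,s},{r,t},{p,q,r},{p,q,s},{q,r,t}} W2={{p},{r},{p,q},{p,r},{p,s},{q,r},{r,s},{r,t},{p,q,r},{p,q,s},{q,r,t}} W3={{s},{t},{u},{p,s},{q,s},{q,t},{r,s},{r,t},{p,q,s},{q,r,t}}
  W12={{r},{p,q},{p,r},{q,r},{r,s},{r,t},{p,q,r},{p,q,s},{q,r,t}} W13={{u},{q,s},{q,t},{r,s},{r,t},{p,q,s},{q,r,t}} W23={{p,s},{r,s},{r,t},{p,q,s},{q,r,t}}
  W123={{r,s},{r,t},{p,q,s},{q,r,t}}
components per intersection:
  W1: {{q},{r},{p,q},{p,r},{q,r},{q,s},{q,t},{r,s},{r,t},{p,q,r},{p,q,s},{q,r,t}} {{u}}
  W2: {{p},{r},{p,q},{p,r},{p,s},{q,r},{r,s},{r,t},{p,q,r},{p,q,s},{q,r,t}}
  W3: {{s},{p,s},{q,s},{r,s},{p,q,s}} {{t},{q,t},{r,t},{q,r,t}} {{u}}
  W12: {{r},{p,q},{p,r},{q,r},{r,s},{r,t},{p,q,r},{p,q,s},{q,r,t}}
  W13: {{u}} {{q,s},{p,q,s}} {{q,t},{r,t},{q,r,t}} {{r,s}}
  W23: {{p,s},{p,q,s}} {{r,s}} {{r,t},{q,r,t}}
  W123: {{r,s}} {{r,t},{q,r,t}} {{p,q,s}}
C dims 6,8,3; δ0: rk 4, SNF 1^4; δ1: rk 3, SNF 1^3
degree 0: 6−4−0 = 2 → Ȟ^0 ≅ Z^2
degree 1: 8−3−4 = 1 → Ȟ^1 ≅ Z
degree 2: 3−0−3 = 0 → Ȟ^2 ≅ 0


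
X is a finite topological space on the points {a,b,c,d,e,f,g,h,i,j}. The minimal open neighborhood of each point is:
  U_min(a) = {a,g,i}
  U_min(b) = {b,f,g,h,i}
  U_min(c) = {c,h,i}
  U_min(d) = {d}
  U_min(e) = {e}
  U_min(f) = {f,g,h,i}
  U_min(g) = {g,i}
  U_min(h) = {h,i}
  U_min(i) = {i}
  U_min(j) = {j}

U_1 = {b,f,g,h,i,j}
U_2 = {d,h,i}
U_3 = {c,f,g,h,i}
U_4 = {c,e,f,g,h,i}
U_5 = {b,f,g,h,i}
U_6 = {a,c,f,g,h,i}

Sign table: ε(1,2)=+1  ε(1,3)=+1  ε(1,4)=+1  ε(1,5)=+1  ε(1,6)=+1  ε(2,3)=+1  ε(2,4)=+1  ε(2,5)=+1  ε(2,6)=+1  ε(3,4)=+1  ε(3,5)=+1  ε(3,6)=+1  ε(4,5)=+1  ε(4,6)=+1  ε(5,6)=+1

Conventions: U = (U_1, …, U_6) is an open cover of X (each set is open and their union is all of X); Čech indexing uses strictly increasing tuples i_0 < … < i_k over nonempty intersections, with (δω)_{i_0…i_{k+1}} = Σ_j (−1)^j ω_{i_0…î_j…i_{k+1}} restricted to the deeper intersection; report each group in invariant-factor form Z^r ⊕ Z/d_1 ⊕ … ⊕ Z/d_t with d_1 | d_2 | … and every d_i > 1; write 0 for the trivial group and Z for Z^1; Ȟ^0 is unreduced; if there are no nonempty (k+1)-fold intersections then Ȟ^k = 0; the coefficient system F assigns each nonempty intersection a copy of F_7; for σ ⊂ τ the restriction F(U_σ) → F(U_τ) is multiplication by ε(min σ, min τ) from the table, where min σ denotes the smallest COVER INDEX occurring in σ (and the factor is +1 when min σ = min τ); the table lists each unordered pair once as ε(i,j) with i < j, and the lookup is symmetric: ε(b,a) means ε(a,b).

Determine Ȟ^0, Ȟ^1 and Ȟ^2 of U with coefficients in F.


Ȟ^0 = Z/7, Ȟ^1 = 0 and Ȟ^2 = 0

cover nerve:
  U12={h,i} U13={f,g,h,i} U14={f,g,h,i} U15={b,f,g,h,i} U16={f,g,h,i} U23={h,i} U24={h,i} U25={h,i} U26={h,i} U34={c,f,g,h,i} U35={f,g,h,i} U36={c,f,g,h,i} U45={f,g,h,i} U46={c,f,g,h,i} U56={f,g,h,i}
  U123={h,i} U124={h,i} U125={h,i} U126={h,i} U134={f,g,h,i} U135={f,g,h,i} U136={f,g,h,i} U145={f,g,h,i} U146={f,g,h,i} U156={f,g,h,i} U234={h,i} U235={h,i} U236={h,i} U245={h,i} U246={h,i} U256={h,i} U345={f,g,h,i} U346={c,f,g,h,i} U356={f,g,h,i} U456={f,g,h,i}
  U1234={h,i} U1235={h,i} U1236={h,i} U1245={h,i} U1246={h,i} U1256={h,i} U1345={f,g,h,i} U1346={f,g,h,i} U1356={f,g,h,i} U1456={f,g,h,i} U2345={h,i} U2346={h,i} U2356={h,i} U2456={h,i} U3456={f,g,h,i}
  U12345={h,i} U12346={h,i} U12356={h,i} U12456={h,i} U13456={f,g,h,i} U23456={h,i}
  U123456={h,i}
C dims 6,15,20,15; δ0: rk_F7 5; δ1: rk_F7 10; δ2: rk_F7 10
Ȟ^0: (6−5)−0=1 ⇒ Z/7
Ȟ^1: (15−10)−5=0 ⇒ 0
Ȟ^2: (20−10)−10=0 ⇒ 0


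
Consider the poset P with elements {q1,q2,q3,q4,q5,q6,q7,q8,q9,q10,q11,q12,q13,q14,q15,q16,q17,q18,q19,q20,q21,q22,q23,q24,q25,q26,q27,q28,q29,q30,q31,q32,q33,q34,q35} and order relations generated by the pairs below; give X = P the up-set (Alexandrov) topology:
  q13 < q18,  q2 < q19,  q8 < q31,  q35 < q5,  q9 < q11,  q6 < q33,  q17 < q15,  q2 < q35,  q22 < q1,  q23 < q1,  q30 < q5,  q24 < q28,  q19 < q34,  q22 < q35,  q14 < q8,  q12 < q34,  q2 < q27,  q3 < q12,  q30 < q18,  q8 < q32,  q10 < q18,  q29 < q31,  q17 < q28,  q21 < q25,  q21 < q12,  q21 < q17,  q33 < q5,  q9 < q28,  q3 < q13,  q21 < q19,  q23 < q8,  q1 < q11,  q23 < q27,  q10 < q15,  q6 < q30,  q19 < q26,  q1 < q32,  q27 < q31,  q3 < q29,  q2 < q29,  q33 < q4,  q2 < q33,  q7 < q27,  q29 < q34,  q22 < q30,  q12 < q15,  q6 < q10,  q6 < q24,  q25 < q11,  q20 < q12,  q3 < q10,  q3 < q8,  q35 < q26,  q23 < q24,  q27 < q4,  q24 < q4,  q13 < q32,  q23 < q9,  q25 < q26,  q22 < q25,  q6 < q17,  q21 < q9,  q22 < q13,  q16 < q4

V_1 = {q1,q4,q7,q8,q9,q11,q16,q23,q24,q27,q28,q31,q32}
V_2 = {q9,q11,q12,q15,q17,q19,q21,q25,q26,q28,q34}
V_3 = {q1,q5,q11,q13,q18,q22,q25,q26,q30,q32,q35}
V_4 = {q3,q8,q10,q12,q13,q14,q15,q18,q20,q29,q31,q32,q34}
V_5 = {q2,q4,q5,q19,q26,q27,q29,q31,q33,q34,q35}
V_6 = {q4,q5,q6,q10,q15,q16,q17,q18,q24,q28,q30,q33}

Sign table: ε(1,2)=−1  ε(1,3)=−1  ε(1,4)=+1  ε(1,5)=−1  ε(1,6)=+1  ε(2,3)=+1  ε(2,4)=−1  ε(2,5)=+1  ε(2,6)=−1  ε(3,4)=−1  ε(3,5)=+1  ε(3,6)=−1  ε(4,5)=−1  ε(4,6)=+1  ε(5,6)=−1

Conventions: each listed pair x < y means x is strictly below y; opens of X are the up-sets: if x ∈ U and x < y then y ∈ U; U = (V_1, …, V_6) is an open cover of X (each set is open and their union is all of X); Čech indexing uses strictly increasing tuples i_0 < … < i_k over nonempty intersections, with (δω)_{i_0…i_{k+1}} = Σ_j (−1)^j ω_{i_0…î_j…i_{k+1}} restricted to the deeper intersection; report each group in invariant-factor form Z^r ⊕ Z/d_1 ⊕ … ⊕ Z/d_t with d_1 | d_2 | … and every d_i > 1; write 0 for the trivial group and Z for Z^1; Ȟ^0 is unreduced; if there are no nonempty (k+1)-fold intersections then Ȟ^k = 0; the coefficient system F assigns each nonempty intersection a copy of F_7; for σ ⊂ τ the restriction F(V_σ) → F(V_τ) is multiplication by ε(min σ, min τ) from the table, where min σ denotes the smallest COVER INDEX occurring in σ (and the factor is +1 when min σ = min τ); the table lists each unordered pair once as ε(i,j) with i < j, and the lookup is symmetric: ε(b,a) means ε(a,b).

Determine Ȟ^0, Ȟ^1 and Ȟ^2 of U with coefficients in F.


Ȟ^0 = Z/7; Ȟ^1 = 0; Ȟ^2 = 0

nonempty intersections:
  V12={q9,q11,q28} V13={q1,q11,q32} V14={q8,q31,q32} V15={q4,q27,q31} V16={q4,q16,q24,q28} V23={q11,q25,q26} V24={q12,q15,q34} V25={q19,q26,q34} V26={q15,q17,q28} V34={q13,q18,q32} V35={q5,q26,q35} V36={q5,q18,q30} V45={q29,q31,q34} V46={q10,q15,q18} V56={q4,q5,q33}
  V123={q11} V126={q28} V134={q32} V145={q31} V156={q4} V235={q26} V245={q34} V246={q15} V346={q18} V356={q5}
C dims 6,15,10; δ0: rk_F7 5; δ1: rk_F7 10
Ȟ^0: (6−5)−0=1 ⇒ Z/7
Ȟ^1: (15−10)−5=0 ⇒ 0
Ȟ^2: (10−0)−10=0 ⇒ 0
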